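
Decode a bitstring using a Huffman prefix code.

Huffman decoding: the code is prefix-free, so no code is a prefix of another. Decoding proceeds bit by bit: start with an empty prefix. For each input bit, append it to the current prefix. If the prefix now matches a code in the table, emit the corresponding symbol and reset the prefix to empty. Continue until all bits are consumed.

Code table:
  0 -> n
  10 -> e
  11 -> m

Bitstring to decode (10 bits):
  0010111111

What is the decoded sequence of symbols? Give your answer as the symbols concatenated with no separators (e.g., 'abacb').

Bit 0: prefix='0' -> emit 'n', reset
Bit 1: prefix='0' -> emit 'n', reset
Bit 2: prefix='1' (no match yet)
Bit 3: prefix='10' -> emit 'e', reset
Bit 4: prefix='1' (no match yet)
Bit 5: prefix='11' -> emit 'm', reset
Bit 6: prefix='1' (no match yet)
Bit 7: prefix='11' -> emit 'm', reset
Bit 8: prefix='1' (no match yet)
Bit 9: prefix='11' -> emit 'm', reset

Answer: nnemmm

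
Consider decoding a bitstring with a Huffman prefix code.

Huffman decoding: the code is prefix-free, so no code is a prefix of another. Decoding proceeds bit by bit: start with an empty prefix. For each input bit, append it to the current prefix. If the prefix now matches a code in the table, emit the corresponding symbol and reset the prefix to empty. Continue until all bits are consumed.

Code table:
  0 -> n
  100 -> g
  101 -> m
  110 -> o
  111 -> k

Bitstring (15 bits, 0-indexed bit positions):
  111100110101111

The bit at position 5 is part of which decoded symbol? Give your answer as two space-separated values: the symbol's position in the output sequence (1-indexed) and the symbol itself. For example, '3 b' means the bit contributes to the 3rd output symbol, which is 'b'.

Bit 0: prefix='1' (no match yet)
Bit 1: prefix='11' (no match yet)
Bit 2: prefix='111' -> emit 'k', reset
Bit 3: prefix='1' (no match yet)
Bit 4: prefix='10' (no match yet)
Bit 5: prefix='100' -> emit 'g', reset
Bit 6: prefix='1' (no match yet)
Bit 7: prefix='11' (no match yet)
Bit 8: prefix='110' -> emit 'o', reset
Bit 9: prefix='1' (no match yet)

Answer: 2 g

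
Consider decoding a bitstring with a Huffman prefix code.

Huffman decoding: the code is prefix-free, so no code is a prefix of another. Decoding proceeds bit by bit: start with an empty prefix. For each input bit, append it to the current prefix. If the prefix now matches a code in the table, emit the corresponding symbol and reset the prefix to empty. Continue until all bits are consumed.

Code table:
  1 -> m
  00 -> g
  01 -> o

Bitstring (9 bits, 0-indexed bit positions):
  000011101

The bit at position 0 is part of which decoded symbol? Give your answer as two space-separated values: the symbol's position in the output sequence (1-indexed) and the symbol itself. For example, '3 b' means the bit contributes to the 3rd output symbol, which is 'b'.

Bit 0: prefix='0' (no match yet)
Bit 1: prefix='00' -> emit 'g', reset
Bit 2: prefix='0' (no match yet)
Bit 3: prefix='00' -> emit 'g', reset
Bit 4: prefix='1' -> emit 'm', reset

Answer: 1 g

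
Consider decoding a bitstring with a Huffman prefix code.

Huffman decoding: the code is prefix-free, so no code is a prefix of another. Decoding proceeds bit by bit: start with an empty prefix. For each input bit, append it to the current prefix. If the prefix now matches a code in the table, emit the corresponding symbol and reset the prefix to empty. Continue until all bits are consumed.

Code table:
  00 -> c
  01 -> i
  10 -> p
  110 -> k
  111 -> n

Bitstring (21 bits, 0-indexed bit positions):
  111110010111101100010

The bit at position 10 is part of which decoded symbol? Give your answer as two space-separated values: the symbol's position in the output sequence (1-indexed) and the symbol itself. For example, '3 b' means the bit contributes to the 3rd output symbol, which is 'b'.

Answer: 5 n

Derivation:
Bit 0: prefix='1' (no match yet)
Bit 1: prefix='11' (no match yet)
Bit 2: prefix='111' -> emit 'n', reset
Bit 3: prefix='1' (no match yet)
Bit 4: prefix='11' (no match yet)
Bit 5: prefix='110' -> emit 'k', reset
Bit 6: prefix='0' (no match yet)
Bit 7: prefix='01' -> emit 'i', reset
Bit 8: prefix='0' (no match yet)
Bit 9: prefix='01' -> emit 'i', reset
Bit 10: prefix='1' (no match yet)
Bit 11: prefix='11' (no match yet)
Bit 12: prefix='111' -> emit 'n', reset
Bit 13: prefix='0' (no match yet)
Bit 14: prefix='01' -> emit 'i', reset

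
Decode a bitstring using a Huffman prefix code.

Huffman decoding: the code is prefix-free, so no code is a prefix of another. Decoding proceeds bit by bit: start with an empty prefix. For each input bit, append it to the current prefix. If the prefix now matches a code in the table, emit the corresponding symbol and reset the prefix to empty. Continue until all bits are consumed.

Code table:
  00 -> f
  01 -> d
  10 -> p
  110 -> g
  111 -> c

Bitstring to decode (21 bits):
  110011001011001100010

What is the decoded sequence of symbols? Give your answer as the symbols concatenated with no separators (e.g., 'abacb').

Answer: gdpddpdpfp

Derivation:
Bit 0: prefix='1' (no match yet)
Bit 1: prefix='11' (no match yet)
Bit 2: prefix='110' -> emit 'g', reset
Bit 3: prefix='0' (no match yet)
Bit 4: prefix='01' -> emit 'd', reset
Bit 5: prefix='1' (no match yet)
Bit 6: prefix='10' -> emit 'p', reset
Bit 7: prefix='0' (no match yet)
Bit 8: prefix='01' -> emit 'd', reset
Bit 9: prefix='0' (no match yet)
Bit 10: prefix='01' -> emit 'd', reset
Bit 11: prefix='1' (no match yet)
Bit 12: prefix='10' -> emit 'p', reset
Bit 13: prefix='0' (no match yet)
Bit 14: prefix='01' -> emit 'd', reset
Bit 15: prefix='1' (no match yet)
Bit 16: prefix='10' -> emit 'p', reset
Bit 17: prefix='0' (no match yet)
Bit 18: prefix='00' -> emit 'f', reset
Bit 19: prefix='1' (no match yet)
Bit 20: prefix='10' -> emit 'p', reset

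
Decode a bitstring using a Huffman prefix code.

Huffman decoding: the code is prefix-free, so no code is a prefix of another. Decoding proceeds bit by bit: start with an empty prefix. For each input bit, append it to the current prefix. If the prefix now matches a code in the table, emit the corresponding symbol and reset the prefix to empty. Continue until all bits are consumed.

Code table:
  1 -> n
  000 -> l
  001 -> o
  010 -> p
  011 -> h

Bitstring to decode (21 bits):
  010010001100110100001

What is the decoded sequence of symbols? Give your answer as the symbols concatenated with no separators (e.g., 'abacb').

Bit 0: prefix='0' (no match yet)
Bit 1: prefix='01' (no match yet)
Bit 2: prefix='010' -> emit 'p', reset
Bit 3: prefix='0' (no match yet)
Bit 4: prefix='01' (no match yet)
Bit 5: prefix='010' -> emit 'p', reset
Bit 6: prefix='0' (no match yet)
Bit 7: prefix='00' (no match yet)
Bit 8: prefix='001' -> emit 'o', reset
Bit 9: prefix='1' -> emit 'n', reset
Bit 10: prefix='0' (no match yet)
Bit 11: prefix='00' (no match yet)
Bit 12: prefix='001' -> emit 'o', reset
Bit 13: prefix='1' -> emit 'n', reset
Bit 14: prefix='0' (no match yet)
Bit 15: prefix='01' (no match yet)
Bit 16: prefix='010' -> emit 'p', reset
Bit 17: prefix='0' (no match yet)
Bit 18: prefix='00' (no match yet)
Bit 19: prefix='000' -> emit 'l', reset
Bit 20: prefix='1' -> emit 'n', reset

Answer: ppononpln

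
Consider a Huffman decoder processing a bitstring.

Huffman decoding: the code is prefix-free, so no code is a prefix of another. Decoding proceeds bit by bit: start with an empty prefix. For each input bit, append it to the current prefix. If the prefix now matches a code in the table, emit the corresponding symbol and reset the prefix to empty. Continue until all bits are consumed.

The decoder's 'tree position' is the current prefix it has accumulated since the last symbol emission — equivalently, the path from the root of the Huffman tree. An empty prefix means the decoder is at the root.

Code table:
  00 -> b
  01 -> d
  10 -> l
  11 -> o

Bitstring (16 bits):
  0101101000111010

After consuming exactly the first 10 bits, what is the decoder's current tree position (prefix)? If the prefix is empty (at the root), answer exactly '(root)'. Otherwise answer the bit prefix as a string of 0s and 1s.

Answer: (root)

Derivation:
Bit 0: prefix='0' (no match yet)
Bit 1: prefix='01' -> emit 'd', reset
Bit 2: prefix='0' (no match yet)
Bit 3: prefix='01' -> emit 'd', reset
Bit 4: prefix='1' (no match yet)
Bit 5: prefix='10' -> emit 'l', reset
Bit 6: prefix='1' (no match yet)
Bit 7: prefix='10' -> emit 'l', reset
Bit 8: prefix='0' (no match yet)
Bit 9: prefix='00' -> emit 'b', reset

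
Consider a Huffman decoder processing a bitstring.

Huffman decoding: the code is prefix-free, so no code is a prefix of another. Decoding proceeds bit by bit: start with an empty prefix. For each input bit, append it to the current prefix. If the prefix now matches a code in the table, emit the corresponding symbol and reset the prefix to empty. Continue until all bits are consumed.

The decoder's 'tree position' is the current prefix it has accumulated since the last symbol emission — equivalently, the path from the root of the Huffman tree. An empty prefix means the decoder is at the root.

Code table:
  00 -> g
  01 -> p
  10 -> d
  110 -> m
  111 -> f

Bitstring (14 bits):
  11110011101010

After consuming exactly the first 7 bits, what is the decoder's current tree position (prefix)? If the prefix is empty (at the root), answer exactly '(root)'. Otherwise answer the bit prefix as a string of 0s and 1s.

Bit 0: prefix='1' (no match yet)
Bit 1: prefix='11' (no match yet)
Bit 2: prefix='111' -> emit 'f', reset
Bit 3: prefix='1' (no match yet)
Bit 4: prefix='10' -> emit 'd', reset
Bit 5: prefix='0' (no match yet)
Bit 6: prefix='01' -> emit 'p', reset

Answer: (root)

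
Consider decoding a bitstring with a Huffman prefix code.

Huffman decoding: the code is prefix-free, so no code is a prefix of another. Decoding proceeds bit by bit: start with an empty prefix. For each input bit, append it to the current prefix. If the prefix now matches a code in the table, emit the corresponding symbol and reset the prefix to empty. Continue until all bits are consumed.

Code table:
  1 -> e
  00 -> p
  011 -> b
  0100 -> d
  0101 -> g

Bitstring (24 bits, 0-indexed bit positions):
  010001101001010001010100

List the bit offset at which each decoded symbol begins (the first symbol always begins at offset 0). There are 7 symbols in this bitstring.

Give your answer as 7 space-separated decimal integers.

Answer: 0 4 7 11 12 16 20

Derivation:
Bit 0: prefix='0' (no match yet)
Bit 1: prefix='01' (no match yet)
Bit 2: prefix='010' (no match yet)
Bit 3: prefix='0100' -> emit 'd', reset
Bit 4: prefix='0' (no match yet)
Bit 5: prefix='01' (no match yet)
Bit 6: prefix='011' -> emit 'b', reset
Bit 7: prefix='0' (no match yet)
Bit 8: prefix='01' (no match yet)
Bit 9: prefix='010' (no match yet)
Bit 10: prefix='0100' -> emit 'd', reset
Bit 11: prefix='1' -> emit 'e', reset
Bit 12: prefix='0' (no match yet)
Bit 13: prefix='01' (no match yet)
Bit 14: prefix='010' (no match yet)
Bit 15: prefix='0100' -> emit 'd', reset
Bit 16: prefix='0' (no match yet)
Bit 17: prefix='01' (no match yet)
Bit 18: prefix='010' (no match yet)
Bit 19: prefix='0101' -> emit 'g', reset
Bit 20: prefix='0' (no match yet)
Bit 21: prefix='01' (no match yet)
Bit 22: prefix='010' (no match yet)
Bit 23: prefix='0100' -> emit 'd', reset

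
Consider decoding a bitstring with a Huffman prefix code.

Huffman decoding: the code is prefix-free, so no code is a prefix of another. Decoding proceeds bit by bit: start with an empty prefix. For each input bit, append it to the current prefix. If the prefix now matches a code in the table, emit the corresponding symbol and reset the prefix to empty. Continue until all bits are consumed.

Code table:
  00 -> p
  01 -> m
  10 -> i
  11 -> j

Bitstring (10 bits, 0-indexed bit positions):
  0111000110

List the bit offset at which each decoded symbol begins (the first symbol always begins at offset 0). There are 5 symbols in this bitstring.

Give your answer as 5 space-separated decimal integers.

Answer: 0 2 4 6 8

Derivation:
Bit 0: prefix='0' (no match yet)
Bit 1: prefix='01' -> emit 'm', reset
Bit 2: prefix='1' (no match yet)
Bit 3: prefix='11' -> emit 'j', reset
Bit 4: prefix='0' (no match yet)
Bit 5: prefix='00' -> emit 'p', reset
Bit 6: prefix='0' (no match yet)
Bit 7: prefix='01' -> emit 'm', reset
Bit 8: prefix='1' (no match yet)
Bit 9: prefix='10' -> emit 'i', reset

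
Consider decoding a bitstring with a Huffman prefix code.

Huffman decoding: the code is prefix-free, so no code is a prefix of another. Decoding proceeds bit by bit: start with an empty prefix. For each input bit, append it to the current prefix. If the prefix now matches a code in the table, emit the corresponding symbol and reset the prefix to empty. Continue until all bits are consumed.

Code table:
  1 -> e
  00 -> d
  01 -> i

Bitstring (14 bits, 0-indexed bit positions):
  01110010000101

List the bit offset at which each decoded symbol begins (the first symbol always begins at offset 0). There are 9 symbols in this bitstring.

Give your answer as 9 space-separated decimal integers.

Answer: 0 2 3 4 6 7 9 11 12

Derivation:
Bit 0: prefix='0' (no match yet)
Bit 1: prefix='01' -> emit 'i', reset
Bit 2: prefix='1' -> emit 'e', reset
Bit 3: prefix='1' -> emit 'e', reset
Bit 4: prefix='0' (no match yet)
Bit 5: prefix='00' -> emit 'd', reset
Bit 6: prefix='1' -> emit 'e', reset
Bit 7: prefix='0' (no match yet)
Bit 8: prefix='00' -> emit 'd', reset
Bit 9: prefix='0' (no match yet)
Bit 10: prefix='00' -> emit 'd', reset
Bit 11: prefix='1' -> emit 'e', reset
Bit 12: prefix='0' (no match yet)
Bit 13: prefix='01' -> emit 'i', reset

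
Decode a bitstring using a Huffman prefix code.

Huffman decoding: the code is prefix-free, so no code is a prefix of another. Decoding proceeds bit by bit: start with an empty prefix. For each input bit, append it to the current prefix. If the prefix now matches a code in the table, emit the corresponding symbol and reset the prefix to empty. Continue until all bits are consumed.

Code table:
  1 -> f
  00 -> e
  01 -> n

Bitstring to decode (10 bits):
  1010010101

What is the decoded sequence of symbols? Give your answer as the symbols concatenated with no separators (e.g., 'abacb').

Bit 0: prefix='1' -> emit 'f', reset
Bit 1: prefix='0' (no match yet)
Bit 2: prefix='01' -> emit 'n', reset
Bit 3: prefix='0' (no match yet)
Bit 4: prefix='00' -> emit 'e', reset
Bit 5: prefix='1' -> emit 'f', reset
Bit 6: prefix='0' (no match yet)
Bit 7: prefix='01' -> emit 'n', reset
Bit 8: prefix='0' (no match yet)
Bit 9: prefix='01' -> emit 'n', reset

Answer: fnefnn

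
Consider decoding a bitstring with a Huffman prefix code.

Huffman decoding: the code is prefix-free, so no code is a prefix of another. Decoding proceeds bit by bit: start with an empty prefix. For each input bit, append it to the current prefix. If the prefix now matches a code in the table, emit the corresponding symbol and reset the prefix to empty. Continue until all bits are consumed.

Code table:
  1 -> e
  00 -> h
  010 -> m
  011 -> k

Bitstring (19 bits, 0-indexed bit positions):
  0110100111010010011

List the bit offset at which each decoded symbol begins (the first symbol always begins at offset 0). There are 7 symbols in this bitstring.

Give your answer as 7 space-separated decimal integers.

Bit 0: prefix='0' (no match yet)
Bit 1: prefix='01' (no match yet)
Bit 2: prefix='011' -> emit 'k', reset
Bit 3: prefix='0' (no match yet)
Bit 4: prefix='01' (no match yet)
Bit 5: prefix='010' -> emit 'm', reset
Bit 6: prefix='0' (no match yet)
Bit 7: prefix='01' (no match yet)
Bit 8: prefix='011' -> emit 'k', reset
Bit 9: prefix='1' -> emit 'e', reset
Bit 10: prefix='0' (no match yet)
Bit 11: prefix='01' (no match yet)
Bit 12: prefix='010' -> emit 'm', reset
Bit 13: prefix='0' (no match yet)
Bit 14: prefix='01' (no match yet)
Bit 15: prefix='010' -> emit 'm', reset
Bit 16: prefix='0' (no match yet)
Bit 17: prefix='01' (no match yet)
Bit 18: prefix='011' -> emit 'k', reset

Answer: 0 3 6 9 10 13 16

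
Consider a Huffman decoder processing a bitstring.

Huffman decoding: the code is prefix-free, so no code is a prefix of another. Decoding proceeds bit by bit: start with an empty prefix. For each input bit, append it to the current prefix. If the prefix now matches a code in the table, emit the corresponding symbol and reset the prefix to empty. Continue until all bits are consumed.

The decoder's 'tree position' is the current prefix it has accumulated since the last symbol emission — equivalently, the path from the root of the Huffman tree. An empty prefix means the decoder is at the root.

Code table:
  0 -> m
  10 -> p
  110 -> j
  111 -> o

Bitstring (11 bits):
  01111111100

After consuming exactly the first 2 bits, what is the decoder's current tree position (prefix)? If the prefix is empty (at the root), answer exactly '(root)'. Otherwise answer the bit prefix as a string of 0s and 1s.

Bit 0: prefix='0' -> emit 'm', reset
Bit 1: prefix='1' (no match yet)

Answer: 1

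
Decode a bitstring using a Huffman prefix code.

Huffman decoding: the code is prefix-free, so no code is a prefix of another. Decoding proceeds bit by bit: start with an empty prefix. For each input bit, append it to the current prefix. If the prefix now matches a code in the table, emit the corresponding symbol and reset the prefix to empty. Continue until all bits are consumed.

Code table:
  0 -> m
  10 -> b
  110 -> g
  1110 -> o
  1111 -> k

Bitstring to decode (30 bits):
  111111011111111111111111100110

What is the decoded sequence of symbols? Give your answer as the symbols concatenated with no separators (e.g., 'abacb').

Bit 0: prefix='1' (no match yet)
Bit 1: prefix='11' (no match yet)
Bit 2: prefix='111' (no match yet)
Bit 3: prefix='1111' -> emit 'k', reset
Bit 4: prefix='1' (no match yet)
Bit 5: prefix='11' (no match yet)
Bit 6: prefix='110' -> emit 'g', reset
Bit 7: prefix='1' (no match yet)
Bit 8: prefix='11' (no match yet)
Bit 9: prefix='111' (no match yet)
Bit 10: prefix='1111' -> emit 'k', reset
Bit 11: prefix='1' (no match yet)
Bit 12: prefix='11' (no match yet)
Bit 13: prefix='111' (no match yet)
Bit 14: prefix='1111' -> emit 'k', reset
Bit 15: prefix='1' (no match yet)
Bit 16: prefix='11' (no match yet)
Bit 17: prefix='111' (no match yet)
Bit 18: prefix='1111' -> emit 'k', reset
Bit 19: prefix='1' (no match yet)
Bit 20: prefix='11' (no match yet)
Bit 21: prefix='111' (no match yet)
Bit 22: prefix='1111' -> emit 'k', reset
Bit 23: prefix='1' (no match yet)
Bit 24: prefix='11' (no match yet)
Bit 25: prefix='110' -> emit 'g', reset
Bit 26: prefix='0' -> emit 'm', reset
Bit 27: prefix='1' (no match yet)
Bit 28: prefix='11' (no match yet)
Bit 29: prefix='110' -> emit 'g', reset

Answer: kgkkkkgmg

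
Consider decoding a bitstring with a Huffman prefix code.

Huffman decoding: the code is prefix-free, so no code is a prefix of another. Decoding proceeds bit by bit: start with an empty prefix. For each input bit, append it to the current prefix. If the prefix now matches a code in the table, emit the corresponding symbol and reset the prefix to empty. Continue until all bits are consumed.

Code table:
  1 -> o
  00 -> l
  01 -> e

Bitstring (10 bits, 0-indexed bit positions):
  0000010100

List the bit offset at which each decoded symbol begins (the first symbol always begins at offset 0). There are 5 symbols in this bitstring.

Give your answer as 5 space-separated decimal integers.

Answer: 0 2 4 6 8

Derivation:
Bit 0: prefix='0' (no match yet)
Bit 1: prefix='00' -> emit 'l', reset
Bit 2: prefix='0' (no match yet)
Bit 3: prefix='00' -> emit 'l', reset
Bit 4: prefix='0' (no match yet)
Bit 5: prefix='01' -> emit 'e', reset
Bit 6: prefix='0' (no match yet)
Bit 7: prefix='01' -> emit 'e', reset
Bit 8: prefix='0' (no match yet)
Bit 9: prefix='00' -> emit 'l', reset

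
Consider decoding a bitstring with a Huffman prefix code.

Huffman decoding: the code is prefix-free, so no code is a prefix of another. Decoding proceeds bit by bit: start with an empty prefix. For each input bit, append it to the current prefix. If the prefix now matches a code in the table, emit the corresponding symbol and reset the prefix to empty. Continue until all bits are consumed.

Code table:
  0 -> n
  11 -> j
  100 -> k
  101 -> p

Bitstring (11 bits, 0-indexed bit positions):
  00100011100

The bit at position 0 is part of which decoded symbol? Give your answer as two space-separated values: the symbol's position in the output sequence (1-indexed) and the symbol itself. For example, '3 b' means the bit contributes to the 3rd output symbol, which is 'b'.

Answer: 1 n

Derivation:
Bit 0: prefix='0' -> emit 'n', reset
Bit 1: prefix='0' -> emit 'n', reset
Bit 2: prefix='1' (no match yet)
Bit 3: prefix='10' (no match yet)
Bit 4: prefix='100' -> emit 'k', reset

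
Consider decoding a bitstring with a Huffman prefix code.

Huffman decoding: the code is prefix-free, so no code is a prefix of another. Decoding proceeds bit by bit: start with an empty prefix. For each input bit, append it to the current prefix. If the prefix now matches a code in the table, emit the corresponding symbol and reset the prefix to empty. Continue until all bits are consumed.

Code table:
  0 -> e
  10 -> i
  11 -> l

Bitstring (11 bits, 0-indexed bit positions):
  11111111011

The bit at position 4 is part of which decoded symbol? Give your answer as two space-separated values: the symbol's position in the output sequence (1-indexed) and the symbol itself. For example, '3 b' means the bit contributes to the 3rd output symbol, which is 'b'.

Answer: 3 l

Derivation:
Bit 0: prefix='1' (no match yet)
Bit 1: prefix='11' -> emit 'l', reset
Bit 2: prefix='1' (no match yet)
Bit 3: prefix='11' -> emit 'l', reset
Bit 4: prefix='1' (no match yet)
Bit 5: prefix='11' -> emit 'l', reset
Bit 6: prefix='1' (no match yet)
Bit 7: prefix='11' -> emit 'l', reset
Bit 8: prefix='0' -> emit 'e', reset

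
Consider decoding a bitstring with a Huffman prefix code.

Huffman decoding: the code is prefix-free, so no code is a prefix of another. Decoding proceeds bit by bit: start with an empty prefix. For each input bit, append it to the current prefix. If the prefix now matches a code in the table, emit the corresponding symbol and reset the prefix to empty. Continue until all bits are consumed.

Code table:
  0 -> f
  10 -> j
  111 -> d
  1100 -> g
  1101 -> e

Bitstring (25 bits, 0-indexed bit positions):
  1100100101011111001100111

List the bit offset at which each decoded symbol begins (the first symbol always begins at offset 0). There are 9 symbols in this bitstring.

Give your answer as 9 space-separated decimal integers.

Answer: 0 4 6 7 9 11 14 18 22

Derivation:
Bit 0: prefix='1' (no match yet)
Bit 1: prefix='11' (no match yet)
Bit 2: prefix='110' (no match yet)
Bit 3: prefix='1100' -> emit 'g', reset
Bit 4: prefix='1' (no match yet)
Bit 5: prefix='10' -> emit 'j', reset
Bit 6: prefix='0' -> emit 'f', reset
Bit 7: prefix='1' (no match yet)
Bit 8: prefix='10' -> emit 'j', reset
Bit 9: prefix='1' (no match yet)
Bit 10: prefix='10' -> emit 'j', reset
Bit 11: prefix='1' (no match yet)
Bit 12: prefix='11' (no match yet)
Bit 13: prefix='111' -> emit 'd', reset
Bit 14: prefix='1' (no match yet)
Bit 15: prefix='11' (no match yet)
Bit 16: prefix='110' (no match yet)
Bit 17: prefix='1100' -> emit 'g', reset
Bit 18: prefix='1' (no match yet)
Bit 19: prefix='11' (no match yet)
Bit 20: prefix='110' (no match yet)
Bit 21: prefix='1100' -> emit 'g', reset
Bit 22: prefix='1' (no match yet)
Bit 23: prefix='11' (no match yet)
Bit 24: prefix='111' -> emit 'd', reset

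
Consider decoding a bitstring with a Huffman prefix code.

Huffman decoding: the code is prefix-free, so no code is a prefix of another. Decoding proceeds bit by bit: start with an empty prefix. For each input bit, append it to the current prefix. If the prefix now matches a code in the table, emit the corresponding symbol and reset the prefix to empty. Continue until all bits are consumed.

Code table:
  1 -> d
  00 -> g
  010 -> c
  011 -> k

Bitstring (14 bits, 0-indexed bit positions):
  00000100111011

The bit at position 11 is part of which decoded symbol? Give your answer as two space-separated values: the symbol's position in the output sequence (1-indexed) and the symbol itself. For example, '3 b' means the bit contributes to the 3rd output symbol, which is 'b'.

Bit 0: prefix='0' (no match yet)
Bit 1: prefix='00' -> emit 'g', reset
Bit 2: prefix='0' (no match yet)
Bit 3: prefix='00' -> emit 'g', reset
Bit 4: prefix='0' (no match yet)
Bit 5: prefix='01' (no match yet)
Bit 6: prefix='010' -> emit 'c', reset
Bit 7: prefix='0' (no match yet)
Bit 8: prefix='01' (no match yet)
Bit 9: prefix='011' -> emit 'k', reset
Bit 10: prefix='1' -> emit 'd', reset
Bit 11: prefix='0' (no match yet)
Bit 12: prefix='01' (no match yet)
Bit 13: prefix='011' -> emit 'k', reset

Answer: 6 k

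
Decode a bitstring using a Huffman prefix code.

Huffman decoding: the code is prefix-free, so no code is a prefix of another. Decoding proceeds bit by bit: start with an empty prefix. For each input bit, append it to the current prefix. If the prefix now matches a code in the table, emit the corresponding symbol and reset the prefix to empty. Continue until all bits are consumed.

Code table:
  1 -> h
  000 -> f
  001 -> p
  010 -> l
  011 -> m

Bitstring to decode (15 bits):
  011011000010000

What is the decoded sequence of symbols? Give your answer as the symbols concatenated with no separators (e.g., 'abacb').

Answer: mmflf

Derivation:
Bit 0: prefix='0' (no match yet)
Bit 1: prefix='01' (no match yet)
Bit 2: prefix='011' -> emit 'm', reset
Bit 3: prefix='0' (no match yet)
Bit 4: prefix='01' (no match yet)
Bit 5: prefix='011' -> emit 'm', reset
Bit 6: prefix='0' (no match yet)
Bit 7: prefix='00' (no match yet)
Bit 8: prefix='000' -> emit 'f', reset
Bit 9: prefix='0' (no match yet)
Bit 10: prefix='01' (no match yet)
Bit 11: prefix='010' -> emit 'l', reset
Bit 12: prefix='0' (no match yet)
Bit 13: prefix='00' (no match yet)
Bit 14: prefix='000' -> emit 'f', reset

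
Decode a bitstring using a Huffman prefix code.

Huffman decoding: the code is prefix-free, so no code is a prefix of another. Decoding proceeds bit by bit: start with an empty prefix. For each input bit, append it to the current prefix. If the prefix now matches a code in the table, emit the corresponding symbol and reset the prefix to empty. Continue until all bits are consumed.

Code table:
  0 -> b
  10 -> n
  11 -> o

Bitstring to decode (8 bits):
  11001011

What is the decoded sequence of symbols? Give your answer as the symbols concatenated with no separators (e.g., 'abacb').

Bit 0: prefix='1' (no match yet)
Bit 1: prefix='11' -> emit 'o', reset
Bit 2: prefix='0' -> emit 'b', reset
Bit 3: prefix='0' -> emit 'b', reset
Bit 4: prefix='1' (no match yet)
Bit 5: prefix='10' -> emit 'n', reset
Bit 6: prefix='1' (no match yet)
Bit 7: prefix='11' -> emit 'o', reset

Answer: obbno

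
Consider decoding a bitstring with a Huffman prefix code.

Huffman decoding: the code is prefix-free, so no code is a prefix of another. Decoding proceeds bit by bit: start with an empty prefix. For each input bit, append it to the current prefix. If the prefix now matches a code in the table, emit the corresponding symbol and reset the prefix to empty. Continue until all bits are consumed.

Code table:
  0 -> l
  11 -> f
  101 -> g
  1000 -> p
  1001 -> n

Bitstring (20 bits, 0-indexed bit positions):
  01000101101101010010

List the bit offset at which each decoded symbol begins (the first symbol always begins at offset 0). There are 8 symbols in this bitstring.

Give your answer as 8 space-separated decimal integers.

Bit 0: prefix='0' -> emit 'l', reset
Bit 1: prefix='1' (no match yet)
Bit 2: prefix='10' (no match yet)
Bit 3: prefix='100' (no match yet)
Bit 4: prefix='1000' -> emit 'p', reset
Bit 5: prefix='1' (no match yet)
Bit 6: prefix='10' (no match yet)
Bit 7: prefix='101' -> emit 'g', reset
Bit 8: prefix='1' (no match yet)
Bit 9: prefix='10' (no match yet)
Bit 10: prefix='101' -> emit 'g', reset
Bit 11: prefix='1' (no match yet)
Bit 12: prefix='10' (no match yet)
Bit 13: prefix='101' -> emit 'g', reset
Bit 14: prefix='0' -> emit 'l', reset
Bit 15: prefix='1' (no match yet)
Bit 16: prefix='10' (no match yet)
Bit 17: prefix='100' (no match yet)
Bit 18: prefix='1001' -> emit 'n', reset
Bit 19: prefix='0' -> emit 'l', reset

Answer: 0 1 5 8 11 14 15 19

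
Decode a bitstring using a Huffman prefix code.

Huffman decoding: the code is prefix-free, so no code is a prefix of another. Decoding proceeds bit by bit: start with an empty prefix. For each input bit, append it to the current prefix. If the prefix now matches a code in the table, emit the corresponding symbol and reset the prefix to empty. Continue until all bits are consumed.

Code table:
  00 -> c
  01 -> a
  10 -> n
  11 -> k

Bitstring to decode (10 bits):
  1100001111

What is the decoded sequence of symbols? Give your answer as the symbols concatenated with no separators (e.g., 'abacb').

Bit 0: prefix='1' (no match yet)
Bit 1: prefix='11' -> emit 'k', reset
Bit 2: prefix='0' (no match yet)
Bit 3: prefix='00' -> emit 'c', reset
Bit 4: prefix='0' (no match yet)
Bit 5: prefix='00' -> emit 'c', reset
Bit 6: prefix='1' (no match yet)
Bit 7: prefix='11' -> emit 'k', reset
Bit 8: prefix='1' (no match yet)
Bit 9: prefix='11' -> emit 'k', reset

Answer: kcckk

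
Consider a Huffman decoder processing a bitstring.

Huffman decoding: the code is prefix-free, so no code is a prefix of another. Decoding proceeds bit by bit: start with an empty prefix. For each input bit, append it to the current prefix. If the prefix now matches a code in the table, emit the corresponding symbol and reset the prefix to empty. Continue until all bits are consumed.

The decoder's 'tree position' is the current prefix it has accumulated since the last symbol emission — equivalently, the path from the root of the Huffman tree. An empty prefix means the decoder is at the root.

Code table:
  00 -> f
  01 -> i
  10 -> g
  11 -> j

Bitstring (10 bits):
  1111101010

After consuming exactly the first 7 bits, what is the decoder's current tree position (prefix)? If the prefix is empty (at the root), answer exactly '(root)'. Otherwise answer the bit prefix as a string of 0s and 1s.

Bit 0: prefix='1' (no match yet)
Bit 1: prefix='11' -> emit 'j', reset
Bit 2: prefix='1' (no match yet)
Bit 3: prefix='11' -> emit 'j', reset
Bit 4: prefix='1' (no match yet)
Bit 5: prefix='10' -> emit 'g', reset
Bit 6: prefix='1' (no match yet)

Answer: 1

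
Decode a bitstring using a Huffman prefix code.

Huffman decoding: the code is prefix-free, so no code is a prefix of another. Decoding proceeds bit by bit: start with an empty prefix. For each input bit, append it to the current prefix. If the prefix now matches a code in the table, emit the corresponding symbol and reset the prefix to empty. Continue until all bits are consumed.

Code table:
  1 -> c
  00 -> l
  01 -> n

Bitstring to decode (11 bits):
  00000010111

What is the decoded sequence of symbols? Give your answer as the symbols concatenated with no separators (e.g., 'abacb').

Answer: lllcncc

Derivation:
Bit 0: prefix='0' (no match yet)
Bit 1: prefix='00' -> emit 'l', reset
Bit 2: prefix='0' (no match yet)
Bit 3: prefix='00' -> emit 'l', reset
Bit 4: prefix='0' (no match yet)
Bit 5: prefix='00' -> emit 'l', reset
Bit 6: prefix='1' -> emit 'c', reset
Bit 7: prefix='0' (no match yet)
Bit 8: prefix='01' -> emit 'n', reset
Bit 9: prefix='1' -> emit 'c', reset
Bit 10: prefix='1' -> emit 'c', reset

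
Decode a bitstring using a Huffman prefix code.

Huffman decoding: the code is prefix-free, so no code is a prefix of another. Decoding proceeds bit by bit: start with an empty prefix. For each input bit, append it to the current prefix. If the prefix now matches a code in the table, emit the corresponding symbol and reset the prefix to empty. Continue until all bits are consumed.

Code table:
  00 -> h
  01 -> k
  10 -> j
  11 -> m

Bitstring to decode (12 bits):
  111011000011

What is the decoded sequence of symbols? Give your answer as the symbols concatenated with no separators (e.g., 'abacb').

Bit 0: prefix='1' (no match yet)
Bit 1: prefix='11' -> emit 'm', reset
Bit 2: prefix='1' (no match yet)
Bit 3: prefix='10' -> emit 'j', reset
Bit 4: prefix='1' (no match yet)
Bit 5: prefix='11' -> emit 'm', reset
Bit 6: prefix='0' (no match yet)
Bit 7: prefix='00' -> emit 'h', reset
Bit 8: prefix='0' (no match yet)
Bit 9: prefix='00' -> emit 'h', reset
Bit 10: prefix='1' (no match yet)
Bit 11: prefix='11' -> emit 'm', reset

Answer: mjmhhm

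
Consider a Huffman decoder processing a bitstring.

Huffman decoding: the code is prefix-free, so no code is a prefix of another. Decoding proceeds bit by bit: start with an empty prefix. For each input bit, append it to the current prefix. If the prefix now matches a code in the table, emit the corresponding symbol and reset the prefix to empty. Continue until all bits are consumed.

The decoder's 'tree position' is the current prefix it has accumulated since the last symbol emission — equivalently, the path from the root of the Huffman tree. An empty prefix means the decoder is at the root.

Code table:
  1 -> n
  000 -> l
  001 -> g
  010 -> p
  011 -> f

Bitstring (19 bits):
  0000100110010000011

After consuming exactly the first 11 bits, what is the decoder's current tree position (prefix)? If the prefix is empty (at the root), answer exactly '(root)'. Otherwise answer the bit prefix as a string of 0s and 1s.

Answer: 00

Derivation:
Bit 0: prefix='0' (no match yet)
Bit 1: prefix='00' (no match yet)
Bit 2: prefix='000' -> emit 'l', reset
Bit 3: prefix='0' (no match yet)
Bit 4: prefix='01' (no match yet)
Bit 5: prefix='010' -> emit 'p', reset
Bit 6: prefix='0' (no match yet)
Bit 7: prefix='01' (no match yet)
Bit 8: prefix='011' -> emit 'f', reset
Bit 9: prefix='0' (no match yet)
Bit 10: prefix='00' (no match yet)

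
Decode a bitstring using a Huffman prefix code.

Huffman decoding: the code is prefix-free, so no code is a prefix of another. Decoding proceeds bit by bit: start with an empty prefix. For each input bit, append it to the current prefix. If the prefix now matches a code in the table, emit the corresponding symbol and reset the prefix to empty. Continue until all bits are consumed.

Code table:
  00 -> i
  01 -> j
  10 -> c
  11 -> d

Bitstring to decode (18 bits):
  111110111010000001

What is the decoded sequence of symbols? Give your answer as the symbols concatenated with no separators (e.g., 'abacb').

Answer: ddcdcciij

Derivation:
Bit 0: prefix='1' (no match yet)
Bit 1: prefix='11' -> emit 'd', reset
Bit 2: prefix='1' (no match yet)
Bit 3: prefix='11' -> emit 'd', reset
Bit 4: prefix='1' (no match yet)
Bit 5: prefix='10' -> emit 'c', reset
Bit 6: prefix='1' (no match yet)
Bit 7: prefix='11' -> emit 'd', reset
Bit 8: prefix='1' (no match yet)
Bit 9: prefix='10' -> emit 'c', reset
Bit 10: prefix='1' (no match yet)
Bit 11: prefix='10' -> emit 'c', reset
Bit 12: prefix='0' (no match yet)
Bit 13: prefix='00' -> emit 'i', reset
Bit 14: prefix='0' (no match yet)
Bit 15: prefix='00' -> emit 'i', reset
Bit 16: prefix='0' (no match yet)
Bit 17: prefix='01' -> emit 'j', reset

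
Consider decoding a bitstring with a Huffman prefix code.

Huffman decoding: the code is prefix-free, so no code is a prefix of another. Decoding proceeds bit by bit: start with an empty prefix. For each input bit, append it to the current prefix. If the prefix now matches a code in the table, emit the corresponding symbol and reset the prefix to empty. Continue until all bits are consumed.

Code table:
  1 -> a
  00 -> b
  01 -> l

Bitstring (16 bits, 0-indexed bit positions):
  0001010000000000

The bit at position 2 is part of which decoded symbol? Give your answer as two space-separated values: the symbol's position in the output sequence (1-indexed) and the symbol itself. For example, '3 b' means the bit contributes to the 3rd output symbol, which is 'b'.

Bit 0: prefix='0' (no match yet)
Bit 1: prefix='00' -> emit 'b', reset
Bit 2: prefix='0' (no match yet)
Bit 3: prefix='01' -> emit 'l', reset
Bit 4: prefix='0' (no match yet)
Bit 5: prefix='01' -> emit 'l', reset
Bit 6: prefix='0' (no match yet)

Answer: 2 l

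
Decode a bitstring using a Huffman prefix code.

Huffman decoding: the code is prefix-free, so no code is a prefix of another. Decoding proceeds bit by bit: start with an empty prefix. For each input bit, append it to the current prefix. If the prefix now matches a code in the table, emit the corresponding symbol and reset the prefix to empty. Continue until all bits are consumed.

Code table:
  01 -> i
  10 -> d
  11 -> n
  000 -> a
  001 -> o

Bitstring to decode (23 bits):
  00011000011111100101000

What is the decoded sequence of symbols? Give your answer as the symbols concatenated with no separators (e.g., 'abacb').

Answer: anainndiia

Derivation:
Bit 0: prefix='0' (no match yet)
Bit 1: prefix='00' (no match yet)
Bit 2: prefix='000' -> emit 'a', reset
Bit 3: prefix='1' (no match yet)
Bit 4: prefix='11' -> emit 'n', reset
Bit 5: prefix='0' (no match yet)
Bit 6: prefix='00' (no match yet)
Bit 7: prefix='000' -> emit 'a', reset
Bit 8: prefix='0' (no match yet)
Bit 9: prefix='01' -> emit 'i', reset
Bit 10: prefix='1' (no match yet)
Bit 11: prefix='11' -> emit 'n', reset
Bit 12: prefix='1' (no match yet)
Bit 13: prefix='11' -> emit 'n', reset
Bit 14: prefix='1' (no match yet)
Bit 15: prefix='10' -> emit 'd', reset
Bit 16: prefix='0' (no match yet)
Bit 17: prefix='01' -> emit 'i', reset
Bit 18: prefix='0' (no match yet)
Bit 19: prefix='01' -> emit 'i', reset
Bit 20: prefix='0' (no match yet)
Bit 21: prefix='00' (no match yet)
Bit 22: prefix='000' -> emit 'a', reset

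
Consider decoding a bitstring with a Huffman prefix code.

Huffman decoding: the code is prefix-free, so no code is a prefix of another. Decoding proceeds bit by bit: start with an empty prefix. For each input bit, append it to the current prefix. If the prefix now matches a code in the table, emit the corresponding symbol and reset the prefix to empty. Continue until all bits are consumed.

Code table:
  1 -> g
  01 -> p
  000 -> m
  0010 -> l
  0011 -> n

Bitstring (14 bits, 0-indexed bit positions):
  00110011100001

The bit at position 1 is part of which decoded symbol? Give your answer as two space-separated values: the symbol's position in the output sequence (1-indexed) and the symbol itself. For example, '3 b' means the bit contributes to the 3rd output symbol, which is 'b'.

Bit 0: prefix='0' (no match yet)
Bit 1: prefix='00' (no match yet)
Bit 2: prefix='001' (no match yet)
Bit 3: prefix='0011' -> emit 'n', reset
Bit 4: prefix='0' (no match yet)
Bit 5: prefix='00' (no match yet)

Answer: 1 n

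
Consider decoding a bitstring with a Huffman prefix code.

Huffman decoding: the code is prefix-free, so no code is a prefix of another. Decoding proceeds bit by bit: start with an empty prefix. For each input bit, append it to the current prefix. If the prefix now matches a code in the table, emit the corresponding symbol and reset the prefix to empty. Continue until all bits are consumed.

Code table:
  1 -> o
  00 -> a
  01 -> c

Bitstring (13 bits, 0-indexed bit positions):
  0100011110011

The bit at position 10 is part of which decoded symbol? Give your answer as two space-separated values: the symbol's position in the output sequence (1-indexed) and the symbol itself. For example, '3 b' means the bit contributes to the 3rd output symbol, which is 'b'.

Answer: 7 a

Derivation:
Bit 0: prefix='0' (no match yet)
Bit 1: prefix='01' -> emit 'c', reset
Bit 2: prefix='0' (no match yet)
Bit 3: prefix='00' -> emit 'a', reset
Bit 4: prefix='0' (no match yet)
Bit 5: prefix='01' -> emit 'c', reset
Bit 6: prefix='1' -> emit 'o', reset
Bit 7: prefix='1' -> emit 'o', reset
Bit 8: prefix='1' -> emit 'o', reset
Bit 9: prefix='0' (no match yet)
Bit 10: prefix='00' -> emit 'a', reset
Bit 11: prefix='1' -> emit 'o', reset
Bit 12: prefix='1' -> emit 'o', reset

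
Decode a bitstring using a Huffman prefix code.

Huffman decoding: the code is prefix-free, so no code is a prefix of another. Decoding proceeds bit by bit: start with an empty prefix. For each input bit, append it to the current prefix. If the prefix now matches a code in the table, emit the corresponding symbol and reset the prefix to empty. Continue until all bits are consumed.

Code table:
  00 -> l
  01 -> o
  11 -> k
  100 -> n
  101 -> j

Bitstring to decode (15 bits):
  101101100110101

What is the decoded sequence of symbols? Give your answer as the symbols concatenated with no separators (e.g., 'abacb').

Answer: jjnkoo

Derivation:
Bit 0: prefix='1' (no match yet)
Bit 1: prefix='10' (no match yet)
Bit 2: prefix='101' -> emit 'j', reset
Bit 3: prefix='1' (no match yet)
Bit 4: prefix='10' (no match yet)
Bit 5: prefix='101' -> emit 'j', reset
Bit 6: prefix='1' (no match yet)
Bit 7: prefix='10' (no match yet)
Bit 8: prefix='100' -> emit 'n', reset
Bit 9: prefix='1' (no match yet)
Bit 10: prefix='11' -> emit 'k', reset
Bit 11: prefix='0' (no match yet)
Bit 12: prefix='01' -> emit 'o', reset
Bit 13: prefix='0' (no match yet)
Bit 14: prefix='01' -> emit 'o', reset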